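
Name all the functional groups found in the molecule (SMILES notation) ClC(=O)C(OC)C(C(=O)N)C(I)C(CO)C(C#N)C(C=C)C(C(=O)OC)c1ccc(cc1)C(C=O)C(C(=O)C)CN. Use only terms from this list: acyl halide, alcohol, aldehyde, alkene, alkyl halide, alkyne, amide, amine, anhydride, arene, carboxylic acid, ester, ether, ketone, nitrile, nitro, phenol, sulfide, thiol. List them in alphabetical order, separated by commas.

Reading the structure from left to right:
  ClCO: –C(=O)Cl: carbonyl C bonded to C and to a halogen → acyl halide (not alkyl halide).
  CH(OCH3): pendant –OCH3: C–O–C with sp³ C, no adjacent C=O → ether.
  CH(CONH2): pendant –CONH2: carbonyl C bonded to C and N → amide.
  CH(I): halogen on an sp³ carbon → alkyl halide.
  CH(CH2OH): pendant –CH2OH on an sp³ backbone C → alcohol.
  CH(CN): pendant –C≡N: nitrile.
  CH(CH=CH2): pendant –CH=CH2: C=C double bond → alkene.
  CH(COOCH3): pendant –COOCH3: carbonyl C bonded to C and –OCH3 → ester.
  C6H4: para-disubstituted benzene ring → arene.
  CH(CHO): pendant –CHO: carbonyl C bonded to C and H → aldehyde.
  CH(COCH3): pendant –COCH3: carbonyl C bonded to two carbons → ketone.
  CH2NH2: –NH2 on an sp³ carbon with no adjacent C=O → amine.

acyl halide, alcohol, aldehyde, alkene, alkyl halide, amide, amine, arene, ester, ether, ketone, nitrile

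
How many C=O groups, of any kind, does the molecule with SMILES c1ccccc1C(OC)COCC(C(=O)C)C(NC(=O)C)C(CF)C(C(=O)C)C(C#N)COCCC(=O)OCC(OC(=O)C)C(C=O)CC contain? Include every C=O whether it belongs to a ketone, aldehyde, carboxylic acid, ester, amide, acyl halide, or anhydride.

CH(COCH3): ketone, 1 C=O (running total 1).
CH(NHCOCH3): amide, 1 C=O (running total 2).
CH(COCH3): ketone, 1 C=O (running total 3).
CH2COOCH2: ester, 1 C=O (running total 4).
CH(OCOCH3): ester, 1 C=O (running total 5).
CH(CHO): aldehyde, 1 C=O (running total 6).

6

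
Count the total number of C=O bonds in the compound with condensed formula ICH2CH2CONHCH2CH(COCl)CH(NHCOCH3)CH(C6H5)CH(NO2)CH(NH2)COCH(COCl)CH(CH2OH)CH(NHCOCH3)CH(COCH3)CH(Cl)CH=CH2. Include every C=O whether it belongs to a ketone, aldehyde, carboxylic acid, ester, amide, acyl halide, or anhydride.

CH2CONHCH2: amide, 1 C=O (running total 1).
CH(COCl): acyl halide, 1 C=O (running total 2).
CH(NHCOCH3): amide, 1 C=O (running total 3).
CO: ketone, 1 C=O (running total 4).
CH(COCl): acyl halide, 1 C=O (running total 5).
CH(NHCOCH3): amide, 1 C=O (running total 6).
CH(COCH3): ketone, 1 C=O (running total 7).

7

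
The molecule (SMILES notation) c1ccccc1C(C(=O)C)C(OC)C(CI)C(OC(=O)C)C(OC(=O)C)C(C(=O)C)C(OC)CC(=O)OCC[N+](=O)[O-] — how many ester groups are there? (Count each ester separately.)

3

C6H5– phenyl ring → arene.
pendant –COCH3: carbonyl C bonded to two carbons → ketone.
pendant –OCH3: C–O–C with sp³ C, no adjacent C=O → ether.
pendant –CH2X: halogen on sp³ carbon → alkyl halide.
pendant –OC(=O)CH3: an acyloxy group → ester.
pendant –OC(=O)CH3: an acyloxy group → ester.
pendant –COCH3: carbonyl C bonded to two carbons → ketone.
pendant –OCH3: C–O–C with sp³ C, no adjacent C=O → ether.
–C(=O)–O–C with C on the carbonyl side → ester.
–NO2 on carbon → nitro group.
Ester appears at: CH(OCOCH3), CH(OCOCH3), CH2COOCH2 → 3.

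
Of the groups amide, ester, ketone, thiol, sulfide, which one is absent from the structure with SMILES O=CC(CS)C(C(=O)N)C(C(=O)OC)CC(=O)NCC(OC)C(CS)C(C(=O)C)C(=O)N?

ketone: present (CH(COCH3) — pendant –COCH3: carbonyl C bonded to two carbons → ketone).
amide: present (CH(CONH2) — pendant –CONH2: carbonyl C bonded to C and N → amide).
thiol: present (CH(CH2SH) — pendant –CH2SH → thiol).
ester: present (CH(COOCH3) — pendant –COOCH3: carbonyl C bonded to C and –OCH3 → ester).
sulfide: no segment matches this pattern.

sulfide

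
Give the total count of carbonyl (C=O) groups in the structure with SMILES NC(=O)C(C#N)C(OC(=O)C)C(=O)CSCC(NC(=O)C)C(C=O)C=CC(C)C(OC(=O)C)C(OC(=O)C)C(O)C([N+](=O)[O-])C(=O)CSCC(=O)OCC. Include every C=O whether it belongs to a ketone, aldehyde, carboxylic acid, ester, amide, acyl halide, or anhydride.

9

H2NCO: amide, 1 C=O (running total 1).
CH(OCOCH3): ester, 1 C=O (running total 2).
CO: ketone, 1 C=O (running total 3).
CH(NHCOCH3): amide, 1 C=O (running total 4).
CH(CHO): aldehyde, 1 C=O (running total 5).
CH(OCOCH3): ester, 1 C=O (running total 6).
CH(OCOCH3): ester, 1 C=O (running total 7).
CO: ketone, 1 C=O (running total 8).
COOCH2CH3: ester, 1 C=O (running total 9).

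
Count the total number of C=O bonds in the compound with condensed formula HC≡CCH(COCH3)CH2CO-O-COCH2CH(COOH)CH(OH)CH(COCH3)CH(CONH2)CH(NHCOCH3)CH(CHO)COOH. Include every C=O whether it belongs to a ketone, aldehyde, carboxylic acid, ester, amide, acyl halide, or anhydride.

9

CH(COCH3): ketone, 1 C=O (running total 1).
CH2CO-O-COCH2: anhydride, 2 C=O (running total 3).
CH(COOH): carboxylic acid, 1 C=O (running total 4).
CH(COCH3): ketone, 1 C=O (running total 5).
CH(CONH2): amide, 1 C=O (running total 6).
CH(NHCOCH3): amide, 1 C=O (running total 7).
CH(CHO): aldehyde, 1 C=O (running total 8).
COOH: carboxylic acid, 1 C=O (running total 9).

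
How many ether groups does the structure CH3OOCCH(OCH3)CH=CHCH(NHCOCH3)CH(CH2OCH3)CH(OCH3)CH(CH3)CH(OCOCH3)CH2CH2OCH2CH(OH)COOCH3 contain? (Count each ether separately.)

CH3O–C(=O)–: carbonyl C bonded to C and to –OCH3 → ester (not ketone + ether).
pendant –OCH3: C–O–C with sp³ C, no adjacent C=O → ether.
C=C double bond → alkene.
pendant –NHC(=O)CH3: N bonded to a carbonyl → amide (not amine).
pendant –CH2OCH3: C–O–C linkage → ether.
pendant –OCH3: C–O–C with sp³ C, no adjacent C=O → ether.
pendant –OC(=O)CH3: an acyloxy group → ester.
C–O–C with sp³ carbons on both sides and no adjacent C=O → ether.
–OH on an sp³ carbon → alcohol (secondary).
–C(=O)OCH3: carbonyl C bonded to C and to –OCH3 → ester (not ketone + ether).
Ether appears at: CH(OCH3), CH(CH2OCH3), CH(OCH3), CH2OCH2 → 4.

4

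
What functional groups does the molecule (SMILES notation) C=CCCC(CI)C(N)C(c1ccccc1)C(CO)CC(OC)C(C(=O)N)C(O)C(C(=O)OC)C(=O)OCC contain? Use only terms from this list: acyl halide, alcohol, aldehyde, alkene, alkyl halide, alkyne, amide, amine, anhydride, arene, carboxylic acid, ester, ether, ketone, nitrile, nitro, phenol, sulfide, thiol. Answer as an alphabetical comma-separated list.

alcohol, alkene, alkyl halide, amide, amine, arene, ester, ether

Reading the structure from left to right:
  CH2=CH: C=C double bond → alkene.
  CH(CH2I): pendant –CH2X: halogen on sp³ carbon → alkyl halide.
  CH(NH2): –NH2 on an sp³ carbon with no adjacent C=O → amine.
  CH(C6H5): pendant –C6H5: benzene ring → arene.
  CH(CH2OH): pendant –CH2OH on an sp³ backbone C → alcohol.
  CH(OCH3): pendant –OCH3: C–O–C with sp³ C, no adjacent C=O → ether.
  CH(CONH2): pendant –CONH2: carbonyl C bonded to C and N → amide.
  CH(OH): –OH on an sp³ carbon → alcohol (secondary).
  CH(COOCH3): pendant –COOCH3: carbonyl C bonded to C and –OCH3 → ester.
  COOCH2CH3: –C(=O)OCH2CH3: carbonyl C bonded to C and to –OEt → ester.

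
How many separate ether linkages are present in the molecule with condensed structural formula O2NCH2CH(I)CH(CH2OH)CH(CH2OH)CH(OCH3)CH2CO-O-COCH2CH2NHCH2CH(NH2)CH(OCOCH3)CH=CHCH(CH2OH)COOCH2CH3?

Working along the chain:
  O2NCH2: –NO2 on carbon → nitro group.
  CH(I): halogen on an sp³ carbon → alkyl halide.
  CH(CH2OH): pendant –CH2OH on an sp³ backbone C → alcohol.
  CH(CH2OH): pendant –CH2OH on an sp³ backbone C → alcohol.
  CH(OCH3): pendant –OCH3: C–O–C with sp³ C, no adjacent C=O → ether.
  CH2CO-O-COCH2: two acyl groups sharing one oxygen, –C(=O)–O–C(=O)– → anhydride.
  CH2NHCH2: C–N–C with sp³ carbons and no adjacent C=O → amine (secondary).
  CH(NH2): –NH2 on an sp³ carbon with no adjacent C=O → amine.
  CH(OCOCH3): pendant –OC(=O)CH3: an acyloxy group → ester.
  CH=CH: C=C double bond → alkene.
  CH(CH2OH): pendant –CH2OH on an sp³ backbone C → alcohol.
  COOCH2CH3: –C(=O)OCH2CH3: carbonyl C bonded to C and to –OEt → ester.
Ether appears at: CH(OCH3) → 1.

1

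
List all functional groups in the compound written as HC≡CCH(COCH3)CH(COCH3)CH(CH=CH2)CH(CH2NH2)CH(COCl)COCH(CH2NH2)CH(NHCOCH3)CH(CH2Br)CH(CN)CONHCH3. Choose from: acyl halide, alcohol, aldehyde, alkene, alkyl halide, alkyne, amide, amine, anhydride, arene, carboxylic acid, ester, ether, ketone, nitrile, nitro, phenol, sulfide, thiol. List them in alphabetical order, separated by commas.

acyl halide, alkene, alkyl halide, alkyne, amide, amine, ketone, nitrile

C≡C triple bond → alkyne.
pendant –COCH3: carbonyl C bonded to two carbons → ketone.
pendant –COCH3: carbonyl C bonded to two carbons → ketone.
pendant –CH=CH2: C=C double bond → alkene.
pendant –CH2NH2: N on sp³ C, no adjacent C=O → amine.
pendant –C(=O)X: carbonyl C bonded to C and halogen → acyl halide.
–C(=O)– with carbon on both sides → ketone.
pendant –CH2NH2: N on sp³ C, no adjacent C=O → amine.
pendant –NHC(=O)CH3: N bonded to a carbonyl → amide (not amine).
pendant –CH2X: halogen on sp³ carbon → alkyl halide.
pendant –C≡N: nitrile.
–C(=O)NHCH3: carbonyl C bonded to C and to N → amide (the N is not an amine).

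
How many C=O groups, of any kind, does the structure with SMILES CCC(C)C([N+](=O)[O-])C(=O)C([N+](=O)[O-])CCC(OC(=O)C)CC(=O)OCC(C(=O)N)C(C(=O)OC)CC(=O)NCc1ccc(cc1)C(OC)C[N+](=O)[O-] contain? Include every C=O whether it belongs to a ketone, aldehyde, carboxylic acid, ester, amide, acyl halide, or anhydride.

CO: ketone, 1 C=O (running total 1).
CH(OCOCH3): ester, 1 C=O (running total 2).
CH2COOCH2: ester, 1 C=O (running total 3).
CH(CONH2): amide, 1 C=O (running total 4).
CH(COOCH3): ester, 1 C=O (running total 5).
CH2CONHCH2: amide, 1 C=O (running total 6).

6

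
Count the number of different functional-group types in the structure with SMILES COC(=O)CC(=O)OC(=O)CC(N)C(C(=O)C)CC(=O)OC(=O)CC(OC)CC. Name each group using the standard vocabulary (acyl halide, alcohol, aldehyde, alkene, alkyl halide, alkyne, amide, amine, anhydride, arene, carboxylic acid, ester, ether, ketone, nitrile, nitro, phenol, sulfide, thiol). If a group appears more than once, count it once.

5

CH3O–C(=O)–: carbonyl C bonded to C and to –OCH3 → ester (not ketone + ether).
two acyl groups sharing one oxygen, –C(=O)–O–C(=O)– → anhydride.
–NH2 on an sp³ carbon with no adjacent C=O → amine.
pendant –COCH3: carbonyl C bonded to two carbons → ketone.
two acyl groups sharing one oxygen, –C(=O)–O–C(=O)– → anhydride.
pendant –OCH3: C–O–C with sp³ C, no adjacent C=O → ether.
Distinct types present: amine, anhydride, ester, ether, ketone.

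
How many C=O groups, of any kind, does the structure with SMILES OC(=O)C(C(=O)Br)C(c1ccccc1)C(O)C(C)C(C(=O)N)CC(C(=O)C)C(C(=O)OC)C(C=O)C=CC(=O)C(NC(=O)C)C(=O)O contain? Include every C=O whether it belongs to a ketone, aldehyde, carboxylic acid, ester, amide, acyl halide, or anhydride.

9

HOOC: carboxylic acid, 1 C=O (running total 1).
CH(COBr): acyl halide, 1 C=O (running total 2).
CH(CONH2): amide, 1 C=O (running total 3).
CH(COCH3): ketone, 1 C=O (running total 4).
CH(COOCH3): ester, 1 C=O (running total 5).
CH(CHO): aldehyde, 1 C=O (running total 6).
CO: ketone, 1 C=O (running total 7).
CH(NHCOCH3): amide, 1 C=O (running total 8).
COOH: carboxylic acid, 1 C=O (running total 9).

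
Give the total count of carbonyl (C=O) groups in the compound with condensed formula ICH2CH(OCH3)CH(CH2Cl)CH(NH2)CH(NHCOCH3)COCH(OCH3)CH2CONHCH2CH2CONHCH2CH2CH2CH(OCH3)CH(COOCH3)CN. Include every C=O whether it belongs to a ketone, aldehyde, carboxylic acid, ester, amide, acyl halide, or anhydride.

5

CH(NHCOCH3): amide, 1 C=O (running total 1).
CO: ketone, 1 C=O (running total 2).
CH2CONHCH2: amide, 1 C=O (running total 3).
CH2CONHCH2: amide, 1 C=O (running total 4).
CH(COOCH3): ester, 1 C=O (running total 5).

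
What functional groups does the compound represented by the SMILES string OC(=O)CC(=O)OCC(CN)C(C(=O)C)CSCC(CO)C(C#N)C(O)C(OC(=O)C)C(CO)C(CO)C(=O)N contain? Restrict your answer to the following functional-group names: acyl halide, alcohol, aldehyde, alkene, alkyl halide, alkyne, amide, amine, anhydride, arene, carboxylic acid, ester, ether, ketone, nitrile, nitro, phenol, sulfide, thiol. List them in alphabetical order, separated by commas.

alcohol, amide, amine, carboxylic acid, ester, ketone, nitrile, sulfide

Reading the structure from left to right:
  HOOC: –COOH: carbonyl C bonded to –OH and C → carboxylic acid (the –OH is not a separate alcohol).
  CH2COOCH2: –C(=O)–O–C with C on the carbonyl side → ester.
  CH(CH2NH2): pendant –CH2NH2: N on sp³ C, no adjacent C=O → amine.
  CH(COCH3): pendant –COCH3: carbonyl C bonded to two carbons → ketone.
  CH2SCH2: C–S–C linkage → sulfide (thioether).
  CH(CH2OH): pendant –CH2OH on an sp³ backbone C → alcohol.
  CH(CN): pendant –C≡N: nitrile.
  CH(OH): –OH on an sp³ carbon → alcohol (secondary).
  CH(OCOCH3): pendant –OC(=O)CH3: an acyloxy group → ester.
  CH(CH2OH): pendant –CH2OH on an sp³ backbone C → alcohol.
  CH(CH2OH): pendant –CH2OH on an sp³ backbone C → alcohol.
  CONH2: –C(=O)NH2: carbonyl C bonded to C and to N → amide (the N is not a separate amine).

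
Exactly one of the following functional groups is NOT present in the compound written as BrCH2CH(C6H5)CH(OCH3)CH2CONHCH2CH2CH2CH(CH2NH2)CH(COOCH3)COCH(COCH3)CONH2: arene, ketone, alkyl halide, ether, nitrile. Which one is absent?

arene: present (CH(C6H5) — pendant –C6H5: benzene ring → arene).
ketone: present (CO — –C(=O)– with carbon on both sides → ketone).
alkyl halide: present (BrCH2 — halogen on an sp³ carbon → alkyl halide).
ether: present (CH(OCH3) — pendant –OCH3: C–O–C with sp³ C, no adjacent C=O → ether).
nitrile: no segment matches this pattern.

nitrile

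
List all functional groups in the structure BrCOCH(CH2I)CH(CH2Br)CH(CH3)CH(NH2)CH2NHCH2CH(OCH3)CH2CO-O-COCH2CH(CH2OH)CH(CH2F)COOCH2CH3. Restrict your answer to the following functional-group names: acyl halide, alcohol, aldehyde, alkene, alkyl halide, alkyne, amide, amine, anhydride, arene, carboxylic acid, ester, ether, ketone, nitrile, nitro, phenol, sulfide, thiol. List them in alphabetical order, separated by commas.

acyl halide, alcohol, alkyl halide, amine, anhydride, ester, ether

–C(=O)Br: carbonyl C bonded to C and to a halogen → acyl halide (not alkyl halide).
pendant –CH2X: halogen on sp³ carbon → alkyl halide.
pendant –CH2X: halogen on sp³ carbon → alkyl halide.
–NH2 on an sp³ carbon with no adjacent C=O → amine.
C–N–C with sp³ carbons and no adjacent C=O → amine (secondary).
pendant –OCH3: C–O–C with sp³ C, no adjacent C=O → ether.
two acyl groups sharing one oxygen, –C(=O)–O–C(=O)– → anhydride.
pendant –CH2OH on an sp³ backbone C → alcohol.
pendant –CH2X: halogen on sp³ carbon → alkyl halide.
–C(=O)OCH2CH3: carbonyl C bonded to C and to –OEt → ester.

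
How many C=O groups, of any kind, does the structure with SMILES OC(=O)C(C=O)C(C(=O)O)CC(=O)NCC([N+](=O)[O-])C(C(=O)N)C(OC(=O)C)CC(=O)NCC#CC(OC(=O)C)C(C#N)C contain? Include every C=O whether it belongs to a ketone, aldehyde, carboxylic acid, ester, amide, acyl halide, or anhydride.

HOOC: carboxylic acid, 1 C=O (running total 1).
CH(CHO): aldehyde, 1 C=O (running total 2).
CH(COOH): carboxylic acid, 1 C=O (running total 3).
CH2CONHCH2: amide, 1 C=O (running total 4).
CH(CONH2): amide, 1 C=O (running total 5).
CH(OCOCH3): ester, 1 C=O (running total 6).
CH2CONHCH2: amide, 1 C=O (running total 7).
CH(OCOCH3): ester, 1 C=O (running total 8).

8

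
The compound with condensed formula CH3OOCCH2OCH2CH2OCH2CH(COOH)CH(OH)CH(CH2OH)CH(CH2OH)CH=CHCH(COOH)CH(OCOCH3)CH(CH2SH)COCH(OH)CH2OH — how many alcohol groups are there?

Working along the chain:
  CH3OOC: CH3O–C(=O)–: carbonyl C bonded to C and to –OCH3 → ester (not ketone + ether).
  CH2OCH2: C–O–C with sp³ carbons on both sides and no adjacent C=O → ether.
  CH2OCH2: C–O–C with sp³ carbons on both sides and no adjacent C=O → ether.
  CH(COOH): pendant –COOH: carbonyl C bonded to C and –OH → carboxylic acid.
  CH(OH): –OH on an sp³ carbon → alcohol (secondary).
  CH(CH2OH): pendant –CH2OH on an sp³ backbone C → alcohol.
  CH(CH2OH): pendant –CH2OH on an sp³ backbone C → alcohol.
  CH=CH: C=C double bond → alkene.
  CH(COOH): pendant –COOH: carbonyl C bonded to C and –OH → carboxylic acid.
  CH(OCOCH3): pendant –OC(=O)CH3: an acyloxy group → ester.
  CH(CH2SH): pendant –CH2SH → thiol.
  CO: –C(=O)– with carbon on both sides → ketone.
  CH(OH): –OH on an sp³ carbon → alcohol (secondary).
  CH2OH: –OH on an sp³ carbon → alcohol.
Alcohol appears at: CH(OH), CH(CH2OH), CH(CH2OH), CH(OH), CH2OH → 5.

5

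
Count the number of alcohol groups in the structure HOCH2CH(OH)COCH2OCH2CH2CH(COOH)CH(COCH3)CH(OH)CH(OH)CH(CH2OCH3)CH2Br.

4

Working along the chain:
  HOCH2: HO– on an sp³ carbon → alcohol.
  CH(OH): –OH on an sp³ carbon → alcohol (secondary).
  CO: –C(=O)– with carbon on both sides → ketone.
  CH2OCH2: C–O–C with sp³ carbons on both sides and no adjacent C=O → ether.
  CH(COOH): pendant –COOH: carbonyl C bonded to C and –OH → carboxylic acid.
  CH(COCH3): pendant –COCH3: carbonyl C bonded to two carbons → ketone.
  CH(OH): –OH on an sp³ carbon → alcohol (secondary).
  CH(OH): –OH on an sp³ carbon → alcohol (secondary).
  CH(CH2OCH3): pendant –CH2OCH3: C–O–C linkage → ether.
  CH2Br: halogen on an sp³ carbon → alkyl halide.
Alcohol appears at: HOCH2, CH(OH), CH(OH), CH(OH) → 4.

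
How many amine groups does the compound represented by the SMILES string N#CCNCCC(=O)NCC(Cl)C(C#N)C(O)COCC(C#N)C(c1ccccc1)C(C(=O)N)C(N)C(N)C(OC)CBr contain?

3

N≡C–: carbon triple-bonded to nitrogen → nitrile.
C–N–C with sp³ carbons and no adjacent C=O → amine (secondary).
–C(=O)–N– linkage → amide (the N is not an amine).
halogen on an sp³ carbon → alkyl halide.
pendant –C≡N: nitrile.
–OH on an sp³ carbon → alcohol (secondary).
C–O–C with sp³ carbons on both sides and no adjacent C=O → ether.
pendant –C≡N: nitrile.
pendant –C6H5: benzene ring → arene.
pendant –CONH2: carbonyl C bonded to C and N → amide.
–NH2 on an sp³ carbon with no adjacent C=O → amine.
–NH2 on an sp³ carbon with no adjacent C=O → amine.
pendant –OCH3: C–O–C with sp³ C, no adjacent C=O → ether.
halogen on an sp³ carbon → alkyl halide.
Amine appears at: CH2NHCH2, CH(NH2), CH(NH2) → 3.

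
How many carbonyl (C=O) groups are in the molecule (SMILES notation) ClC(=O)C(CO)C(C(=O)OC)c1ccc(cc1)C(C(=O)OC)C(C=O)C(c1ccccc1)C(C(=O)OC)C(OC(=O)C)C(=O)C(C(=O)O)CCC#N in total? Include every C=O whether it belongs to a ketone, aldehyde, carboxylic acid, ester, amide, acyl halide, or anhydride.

ClCO: acyl halide, 1 C=O (running total 1).
CH(COOCH3): ester, 1 C=O (running total 2).
CH(COOCH3): ester, 1 C=O (running total 3).
CH(CHO): aldehyde, 1 C=O (running total 4).
CH(COOCH3): ester, 1 C=O (running total 5).
CH(OCOCH3): ester, 1 C=O (running total 6).
CO: ketone, 1 C=O (running total 7).
CH(COOH): carboxylic acid, 1 C=O (running total 8).

8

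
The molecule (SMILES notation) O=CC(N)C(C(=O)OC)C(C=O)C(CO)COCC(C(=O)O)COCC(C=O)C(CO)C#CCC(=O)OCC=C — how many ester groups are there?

Reading the structure from left to right:
  OHC: terminal –CHO: carbonyl C bonded to H and C → aldehyde.
  CH(NH2): –NH2 on an sp³ carbon with no adjacent C=O → amine.
  CH(COOCH3): pendant –COOCH3: carbonyl C bonded to C and –OCH3 → ester.
  CH(CHO): pendant –CHO: carbonyl C bonded to C and H → aldehyde.
  CH(CH2OH): pendant –CH2OH on an sp³ backbone C → alcohol.
  CH2OCH2: C–O–C with sp³ carbons on both sides and no adjacent C=O → ether.
  CH(COOH): pendant –COOH: carbonyl C bonded to C and –OH → carboxylic acid.
  CH2OCH2: C–O–C with sp³ carbons on both sides and no adjacent C=O → ether.
  CH(CHO): pendant –CHO: carbonyl C bonded to C and H → aldehyde.
  CH(CH2OH): pendant –CH2OH on an sp³ backbone C → alcohol.
  C≡C: C≡C triple bond → alkyne.
  CH2COOCH2: –C(=O)–O–C with C on the carbonyl side → ester.
  CH=CH2: C=C double bond → alkene.
Ester appears at: CH(COOCH3), CH2COOCH2 → 2.

2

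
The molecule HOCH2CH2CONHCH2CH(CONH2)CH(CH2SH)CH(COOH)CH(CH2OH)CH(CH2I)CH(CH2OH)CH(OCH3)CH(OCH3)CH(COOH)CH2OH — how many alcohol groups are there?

Taking each segment in turn:
  HOCH2: HO– on an sp³ carbon → alcohol.
  CH2CONHCH2: –C(=O)–N– linkage → amide (the N is not an amine).
  CH(CONH2): pendant –CONH2: carbonyl C bonded to C and N → amide.
  CH(CH2SH): pendant –CH2SH → thiol.
  CH(COOH): pendant –COOH: carbonyl C bonded to C and –OH → carboxylic acid.
  CH(CH2OH): pendant –CH2OH on an sp³ backbone C → alcohol.
  CH(CH2I): pendant –CH2X: halogen on sp³ carbon → alkyl halide.
  CH(CH2OH): pendant –CH2OH on an sp³ backbone C → alcohol.
  CH(OCH3): pendant –OCH3: C–O–C with sp³ C, no adjacent C=O → ether.
  CH(OCH3): pendant –OCH3: C–O–C with sp³ C, no adjacent C=O → ether.
  CH(COOH): pendant –COOH: carbonyl C bonded to C and –OH → carboxylic acid.
  CH2OH: –OH on an sp³ carbon → alcohol.
Alcohol appears at: HOCH2, CH(CH2OH), CH(CH2OH), CH2OH → 4.

4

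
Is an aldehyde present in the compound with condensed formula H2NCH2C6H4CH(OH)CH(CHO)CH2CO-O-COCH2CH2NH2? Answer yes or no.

Reading the structure from left to right:
  H2NCH2: –NH2 on an sp³ carbon with no adjacent C=O → amine.
  C6H4: para-disubstituted benzene ring → arene.
  CH(OH): –OH on an sp³ carbon → alcohol (secondary).
  CH(CHO): pendant –CHO: carbonyl C bonded to C and H → aldehyde.
  CH2CO-O-COCH2: two acyl groups sharing one oxygen, –C(=O)–O–C(=O)– → anhydride.
  CH2NH2: –NH2 on an sp³ carbon with no adjacent C=O → amine.
The CH(CHO) segment supplies the aldehyde: pendant –CHO: carbonyl C bonded to C and H → aldehyde.

yes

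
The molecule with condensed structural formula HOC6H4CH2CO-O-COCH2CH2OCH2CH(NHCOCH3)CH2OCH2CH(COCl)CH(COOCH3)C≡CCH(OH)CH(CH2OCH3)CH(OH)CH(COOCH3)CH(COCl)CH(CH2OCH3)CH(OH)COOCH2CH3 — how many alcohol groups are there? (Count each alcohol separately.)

Taking each segment in turn:
  HOC6H4: –OH attached directly to an aromatic ring → phenol (not alcohol); the ring itself is an arene.
  CH2CO-O-COCH2: two acyl groups sharing one oxygen, –C(=O)–O–C(=O)– → anhydride.
  CH2OCH2: C–O–C with sp³ carbons on both sides and no adjacent C=O → ether.
  CH(NHCOCH3): pendant –NHC(=O)CH3: N bonded to a carbonyl → amide (not amine).
  CH2OCH2: C–O–C with sp³ carbons on both sides and no adjacent C=O → ether.
  CH(COCl): pendant –C(=O)X: carbonyl C bonded to C and halogen → acyl halide.
  CH(COOCH3): pendant –COOCH3: carbonyl C bonded to C and –OCH3 → ester.
  C≡C: C≡C triple bond → alkyne.
  CH(OH): –OH on an sp³ carbon → alcohol (secondary).
  CH(CH2OCH3): pendant –CH2OCH3: C–O–C linkage → ether.
  CH(OH): –OH on an sp³ carbon → alcohol (secondary).
  CH(COOCH3): pendant –COOCH3: carbonyl C bonded to C and –OCH3 → ester.
  CH(COCl): pendant –C(=O)X: carbonyl C bonded to C and halogen → acyl halide.
  CH(CH2OCH3): pendant –CH2OCH3: C–O–C linkage → ether.
  CH(OH): –OH on an sp³ carbon → alcohol (secondary).
  COOCH2CH3: –C(=O)OCH2CH3: carbonyl C bonded to C and to –OEt → ester.
Alcohol appears at: CH(OH), CH(OH), CH(OH) → 3.

3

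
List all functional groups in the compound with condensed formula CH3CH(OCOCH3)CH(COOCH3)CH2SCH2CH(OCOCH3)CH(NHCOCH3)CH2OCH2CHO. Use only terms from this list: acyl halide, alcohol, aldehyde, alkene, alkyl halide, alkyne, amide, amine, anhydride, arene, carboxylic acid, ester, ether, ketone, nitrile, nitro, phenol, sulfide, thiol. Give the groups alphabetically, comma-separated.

pendant –OC(=O)CH3: an acyloxy group → ester.
pendant –COOCH3: carbonyl C bonded to C and –OCH3 → ester.
C–S–C linkage → sulfide (thioether).
pendant –OC(=O)CH3: an acyloxy group → ester.
pendant –NHC(=O)CH3: N bonded to a carbonyl → amide (not amine).
C–O–C with sp³ carbons on both sides and no adjacent C=O → ether.
terminal –CHO: carbonyl C bonded to H and C → aldehyde.

aldehyde, amide, ester, ether, sulfide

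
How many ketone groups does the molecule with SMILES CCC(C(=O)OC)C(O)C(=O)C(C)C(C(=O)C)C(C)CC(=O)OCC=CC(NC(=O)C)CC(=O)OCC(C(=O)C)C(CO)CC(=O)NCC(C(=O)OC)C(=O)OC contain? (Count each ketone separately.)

3

pendant –COOCH3: carbonyl C bonded to C and –OCH3 → ester.
–OH on an sp³ carbon → alcohol (secondary).
–C(=O)– with carbon on both sides → ketone.
pendant –COCH3: carbonyl C bonded to two carbons → ketone.
–C(=O)–O–C with C on the carbonyl side → ester.
C=C double bond → alkene.
pendant –NHC(=O)CH3: N bonded to a carbonyl → amide (not amine).
–C(=O)–O–C with C on the carbonyl side → ester.
pendant –COCH3: carbonyl C bonded to two carbons → ketone.
pendant –CH2OH on an sp³ backbone C → alcohol.
–C(=O)–N– linkage → amide (the N is not an amine).
pendant –COOCH3: carbonyl C bonded to C and –OCH3 → ester.
–C(=O)OCH3: carbonyl C bonded to C and to –OCH3 → ester (not ketone + ether).
Ketone appears at: CO, CH(COCH3), CH(COCH3) → 3.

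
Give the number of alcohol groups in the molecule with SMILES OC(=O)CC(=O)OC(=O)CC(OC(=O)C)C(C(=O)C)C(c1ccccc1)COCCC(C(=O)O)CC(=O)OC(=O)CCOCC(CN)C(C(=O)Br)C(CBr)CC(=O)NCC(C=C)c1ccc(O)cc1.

0

–COOH: carbonyl C bonded to –OH and C → carboxylic acid (the –OH is not a separate alcohol).
two acyl groups sharing one oxygen, –C(=O)–O–C(=O)– → anhydride.
pendant –OC(=O)CH3: an acyloxy group → ester.
pendant –COCH3: carbonyl C bonded to two carbons → ketone.
pendant –C6H5: benzene ring → arene.
C–O–C with sp³ carbons on both sides and no adjacent C=O → ether.
pendant –COOH: carbonyl C bonded to C and –OH → carboxylic acid.
two acyl groups sharing one oxygen, –C(=O)–O–C(=O)– → anhydride.
C–O–C with sp³ carbons on both sides and no adjacent C=O → ether.
pendant –CH2NH2: N on sp³ C, no adjacent C=O → amine.
pendant –C(=O)X: carbonyl C bonded to C and halogen → acyl halide.
pendant –CH2X: halogen on sp³ carbon → alkyl halide.
–C(=O)–N– linkage → amide (the N is not an amine).
pendant –CH=CH2: C=C double bond → alkene.
–OH attached directly to an aromatic ring → phenol (not alcohol); the ring itself is an arene.
No segment is a alcohol: HOOC is carboxylic acid, not alcohol; CH(COCH3) is ketone, not alcohol; CH2OCH2 is ether, not alcohol. → 0.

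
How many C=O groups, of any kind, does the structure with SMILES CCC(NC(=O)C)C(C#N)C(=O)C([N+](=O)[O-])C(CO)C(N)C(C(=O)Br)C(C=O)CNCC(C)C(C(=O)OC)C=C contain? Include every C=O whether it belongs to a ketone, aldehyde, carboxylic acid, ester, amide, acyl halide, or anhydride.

CH(NHCOCH3): amide, 1 C=O (running total 1).
CO: ketone, 1 C=O (running total 2).
CH(COBr): acyl halide, 1 C=O (running total 3).
CH(CHO): aldehyde, 1 C=O (running total 4).
CH(COOCH3): ester, 1 C=O (running total 5).

5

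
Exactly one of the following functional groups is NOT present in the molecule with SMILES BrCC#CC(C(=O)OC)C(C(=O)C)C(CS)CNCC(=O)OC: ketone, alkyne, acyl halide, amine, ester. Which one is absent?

acyl halide

ester: present (CH(COOCH3) — pendant –COOCH3: carbonyl C bonded to C and –OCH3 → ester).
alkyne: present (C≡C — C≡C triple bond → alkyne).
amine: present (CH2NHCH2 — C–N–C with sp³ carbons and no adjacent C=O → amine (secondary)).
ketone: present (CH(COCH3) — pendant –COCH3: carbonyl C bonded to two carbons → ketone).
acyl halide: no segment matches this pattern.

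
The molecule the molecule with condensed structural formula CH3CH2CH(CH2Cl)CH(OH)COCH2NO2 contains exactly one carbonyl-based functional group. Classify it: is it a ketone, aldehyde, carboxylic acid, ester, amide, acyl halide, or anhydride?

The carbonyl is in the CO segment: –C(=O)– with carbon on both sides → ketone.

ketone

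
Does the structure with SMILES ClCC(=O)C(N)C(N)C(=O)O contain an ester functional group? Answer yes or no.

halogen on an sp³ carbon → alkyl halide.
–C(=O)– with carbon on both sides → ketone.
–NH2 on an sp³ carbon with no adjacent C=O → amine.
–NH2 on an sp³ carbon with no adjacent C=O → amine.
–COOH: carbonyl C bonded to –OH and C → carboxylic acid (the –OH is not a separate alcohol).
The groups actually present are: alkyl halide, amine, carboxylic acid, ketone.

no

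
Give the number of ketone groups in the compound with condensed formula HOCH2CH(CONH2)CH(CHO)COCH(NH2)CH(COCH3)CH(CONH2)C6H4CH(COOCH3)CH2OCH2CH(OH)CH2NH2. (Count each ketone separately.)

2

HO– on an sp³ carbon → alcohol.
pendant –CONH2: carbonyl C bonded to C and N → amide.
pendant –CHO: carbonyl C bonded to C and H → aldehyde.
–C(=O)– with carbon on both sides → ketone.
–NH2 on an sp³ carbon with no adjacent C=O → amine.
pendant –COCH3: carbonyl C bonded to two carbons → ketone.
pendant –CONH2: carbonyl C bonded to C and N → amide.
para-disubstituted benzene ring → arene.
pendant –COOCH3: carbonyl C bonded to C and –OCH3 → ester.
C–O–C with sp³ carbons on both sides and no adjacent C=O → ether.
–OH on an sp³ carbon → alcohol (secondary).
–NH2 on an sp³ carbon with no adjacent C=O → amine.
Ketone appears at: CO, CH(COCH3) → 2.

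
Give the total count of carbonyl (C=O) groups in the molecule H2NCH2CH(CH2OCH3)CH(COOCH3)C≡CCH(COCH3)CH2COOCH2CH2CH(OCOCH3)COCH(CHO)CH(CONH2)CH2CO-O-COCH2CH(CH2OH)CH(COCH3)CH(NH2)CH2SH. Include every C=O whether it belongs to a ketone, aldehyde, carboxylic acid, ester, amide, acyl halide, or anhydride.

10

CH(COOCH3): ester, 1 C=O (running total 1).
CH(COCH3): ketone, 1 C=O (running total 2).
CH2COOCH2: ester, 1 C=O (running total 3).
CH(OCOCH3): ester, 1 C=O (running total 4).
CO: ketone, 1 C=O (running total 5).
CH(CHO): aldehyde, 1 C=O (running total 6).
CH(CONH2): amide, 1 C=O (running total 7).
CH2CO-O-COCH2: anhydride, 2 C=O (running total 9).
CH(COCH3): ketone, 1 C=O (running total 10).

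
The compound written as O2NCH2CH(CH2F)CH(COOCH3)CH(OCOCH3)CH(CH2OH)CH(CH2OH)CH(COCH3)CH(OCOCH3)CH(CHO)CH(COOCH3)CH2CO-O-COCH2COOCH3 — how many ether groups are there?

Reading the structure from left to right:
  O2NCH2: –NO2 on carbon → nitro group.
  CH(CH2F): pendant –CH2X: halogen on sp³ carbon → alkyl halide.
  CH(COOCH3): pendant –COOCH3: carbonyl C bonded to C and –OCH3 → ester.
  CH(OCOCH3): pendant –OC(=O)CH3: an acyloxy group → ester.
  CH(CH2OH): pendant –CH2OH on an sp³ backbone C → alcohol.
  CH(CH2OH): pendant –CH2OH on an sp³ backbone C → alcohol.
  CH(COCH3): pendant –COCH3: carbonyl C bonded to two carbons → ketone.
  CH(OCOCH3): pendant –OC(=O)CH3: an acyloxy group → ester.
  CH(CHO): pendant –CHO: carbonyl C bonded to C and H → aldehyde.
  CH(COOCH3): pendant –COOCH3: carbonyl C bonded to C and –OCH3 → ester.
  CH2CO-O-COCH2: two acyl groups sharing one oxygen, –C(=O)–O–C(=O)– → anhydride.
  COOCH3: –C(=O)OCH3: carbonyl C bonded to C and to –OCH3 → ester (not ketone + ether).
No segment is a ether: CH(COOCH3) is ester, not ether; CH(OCOCH3) is ester, not ether; CH(CH2OH) is alcohol, not ether. → 0.

0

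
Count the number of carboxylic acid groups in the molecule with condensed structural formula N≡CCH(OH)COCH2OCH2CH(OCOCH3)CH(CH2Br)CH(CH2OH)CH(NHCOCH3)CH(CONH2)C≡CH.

0

Working along the chain:
  N≡C: N≡C–: carbon triple-bonded to nitrogen → nitrile.
  CH(OH): –OH on an sp³ carbon → alcohol (secondary).
  CO: –C(=O)– with carbon on both sides → ketone.
  CH2OCH2: C–O–C with sp³ carbons on both sides and no adjacent C=O → ether.
  CH(OCOCH3): pendant –OC(=O)CH3: an acyloxy group → ester.
  CH(CH2Br): pendant –CH2X: halogen on sp³ carbon → alkyl halide.
  CH(CH2OH): pendant –CH2OH on an sp³ backbone C → alcohol.
  CH(NHCOCH3): pendant –NHC(=O)CH3: N bonded to a carbonyl → amide (not amine).
  CH(CONH2): pendant –CONH2: carbonyl C bonded to C and N → amide.
  C≡CH: C≡C triple bond → alkyne.
No segment is a carboxylic acid: CH(OH) is alcohol, not carboxylic acid; CH(OCOCH3) is ester, not carboxylic acid; CH(CH2OH) is alcohol, not carboxylic acid. → 0.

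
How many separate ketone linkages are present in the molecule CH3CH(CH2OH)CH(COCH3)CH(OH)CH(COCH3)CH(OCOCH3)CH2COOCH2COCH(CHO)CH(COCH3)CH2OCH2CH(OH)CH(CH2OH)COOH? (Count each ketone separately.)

Reading the structure from left to right:
  CH(CH2OH): pendant –CH2OH on an sp³ backbone C → alcohol.
  CH(COCH3): pendant –COCH3: carbonyl C bonded to two carbons → ketone.
  CH(OH): –OH on an sp³ carbon → alcohol (secondary).
  CH(COCH3): pendant –COCH3: carbonyl C bonded to two carbons → ketone.
  CH(OCOCH3): pendant –OC(=O)CH3: an acyloxy group → ester.
  CH2COOCH2: –C(=O)–O–C with C on the carbonyl side → ester.
  CO: –C(=O)– with carbon on both sides → ketone.
  CH(CHO): pendant –CHO: carbonyl C bonded to C and H → aldehyde.
  CH(COCH3): pendant –COCH3: carbonyl C bonded to two carbons → ketone.
  CH2OCH2: C–O–C with sp³ carbons on both sides and no adjacent C=O → ether.
  CH(OH): –OH on an sp³ carbon → alcohol (secondary).
  CH(CH2OH): pendant –CH2OH on an sp³ backbone C → alcohol.
  COOH: –COOH: carbonyl C bonded to –OH and C → carboxylic acid (the –OH is not a separate alcohol).
Ketone appears at: CH(COCH3), CH(COCH3), CO, CH(COCH3) → 4.

4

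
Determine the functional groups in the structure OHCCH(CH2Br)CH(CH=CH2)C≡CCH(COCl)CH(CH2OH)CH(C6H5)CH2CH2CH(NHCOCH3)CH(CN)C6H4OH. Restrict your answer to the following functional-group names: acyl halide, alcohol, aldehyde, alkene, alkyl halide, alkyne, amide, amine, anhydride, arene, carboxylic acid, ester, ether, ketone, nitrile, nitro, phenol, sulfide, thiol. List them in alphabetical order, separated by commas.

terminal –CHO: carbonyl C bonded to H and C → aldehyde.
pendant –CH2X: halogen on sp³ carbon → alkyl halide.
pendant –CH=CH2: C=C double bond → alkene.
C≡C triple bond → alkyne.
pendant –C(=O)X: carbonyl C bonded to C and halogen → acyl halide.
pendant –CH2OH on an sp³ backbone C → alcohol.
pendant –C6H5: benzene ring → arene.
pendant –NHC(=O)CH3: N bonded to a carbonyl → amide (not amine).
pendant –C≡N: nitrile.
–OH attached directly to an aromatic ring → phenol (not alcohol); the ring itself is an arene.

acyl halide, alcohol, aldehyde, alkene, alkyl halide, alkyne, amide, arene, nitrile, phenol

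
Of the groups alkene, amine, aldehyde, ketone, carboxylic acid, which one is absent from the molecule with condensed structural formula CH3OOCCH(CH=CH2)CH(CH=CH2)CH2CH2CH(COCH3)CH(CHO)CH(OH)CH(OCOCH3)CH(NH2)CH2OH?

amine: present (CH(NH2) — –NH2 on an sp³ carbon with no adjacent C=O → amine).
aldehyde: present (CH(CHO) — pendant –CHO: carbonyl C bonded to C and H → aldehyde).
ketone: present (CH(COCH3) — pendant –COCH3: carbonyl C bonded to two carbons → ketone).
alkene: present (CH(CH=CH2) — pendant –CH=CH2: C=C double bond → alkene).
carboxylic acid: absent. In each of CH3OOC and CH(OCOCH3), the acyl oxygen is bonded to carbon (–O–C), not to H, so this is an ester.

carboxylic acid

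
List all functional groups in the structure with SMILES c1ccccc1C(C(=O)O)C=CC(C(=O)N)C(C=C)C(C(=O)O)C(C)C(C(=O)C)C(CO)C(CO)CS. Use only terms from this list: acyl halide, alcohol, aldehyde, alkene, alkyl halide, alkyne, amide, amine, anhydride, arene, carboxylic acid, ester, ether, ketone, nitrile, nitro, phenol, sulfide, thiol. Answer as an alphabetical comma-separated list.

alcohol, alkene, amide, arene, carboxylic acid, ketone, thiol

Working along the chain:
  C6H5: C6H5– phenyl ring → arene.
  CH(COOH): pendant –COOH: carbonyl C bonded to C and –OH → carboxylic acid.
  CH=CH: C=C double bond → alkene.
  CH(CONH2): pendant –CONH2: carbonyl C bonded to C and N → amide.
  CH(CH=CH2): pendant –CH=CH2: C=C double bond → alkene.
  CH(COOH): pendant –COOH: carbonyl C bonded to C and –OH → carboxylic acid.
  CH(COCH3): pendant –COCH3: carbonyl C bonded to two carbons → ketone.
  CH(CH2OH): pendant –CH2OH on an sp³ backbone C → alcohol.
  CH(CH2OH): pendant –CH2OH on an sp³ backbone C → alcohol.
  CH2SH: –SH on an sp³ carbon → thiol.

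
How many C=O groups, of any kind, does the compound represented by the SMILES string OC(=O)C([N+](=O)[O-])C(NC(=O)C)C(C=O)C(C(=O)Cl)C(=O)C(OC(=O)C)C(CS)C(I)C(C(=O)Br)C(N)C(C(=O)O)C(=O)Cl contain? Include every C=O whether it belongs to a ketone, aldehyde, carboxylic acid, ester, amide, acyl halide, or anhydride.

9

HOOC: carboxylic acid, 1 C=O (running total 1).
CH(NHCOCH3): amide, 1 C=O (running total 2).
CH(CHO): aldehyde, 1 C=O (running total 3).
CH(COCl): acyl halide, 1 C=O (running total 4).
CO: ketone, 1 C=O (running total 5).
CH(OCOCH3): ester, 1 C=O (running total 6).
CH(COBr): acyl halide, 1 C=O (running total 7).
CH(COOH): carboxylic acid, 1 C=O (running total 8).
COCl: acyl halide, 1 C=O (running total 9).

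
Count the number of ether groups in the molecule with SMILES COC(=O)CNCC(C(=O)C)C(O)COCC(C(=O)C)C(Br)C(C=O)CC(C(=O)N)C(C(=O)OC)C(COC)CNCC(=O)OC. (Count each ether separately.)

Taking each segment in turn:
  CH3OOC: CH3O–C(=O)–: carbonyl C bonded to C and to –OCH3 → ester (not ketone + ether).
  CH2NHCH2: C–N–C with sp³ carbons and no adjacent C=O → amine (secondary).
  CH(COCH3): pendant –COCH3: carbonyl C bonded to two carbons → ketone.
  CH(OH): –OH on an sp³ carbon → alcohol (secondary).
  CH2OCH2: C–O–C with sp³ carbons on both sides and no adjacent C=O → ether.
  CH(COCH3): pendant –COCH3: carbonyl C bonded to two carbons → ketone.
  CH(Br): halogen on an sp³ carbon → alkyl halide.
  CH(CHO): pendant –CHO: carbonyl C bonded to C and H → aldehyde.
  CH(CONH2): pendant –CONH2: carbonyl C bonded to C and N → amide.
  CH(COOCH3): pendant –COOCH3: carbonyl C bonded to C and –OCH3 → ester.
  CH(CH2OCH3): pendant –CH2OCH3: C–O–C linkage → ether.
  CH2NHCH2: C–N–C with sp³ carbons and no adjacent C=O → amine (secondary).
  COOCH3: –C(=O)OCH3: carbonyl C bonded to C and to –OCH3 → ester (not ketone + ether).
Ether appears at: CH2OCH2, CH(CH2OCH3) → 2.

2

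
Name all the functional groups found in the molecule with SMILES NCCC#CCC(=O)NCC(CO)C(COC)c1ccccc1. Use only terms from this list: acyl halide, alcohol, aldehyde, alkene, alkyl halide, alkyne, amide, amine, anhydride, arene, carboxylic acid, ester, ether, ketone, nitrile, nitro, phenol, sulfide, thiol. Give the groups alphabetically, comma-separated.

Working along the chain:
  H2NCH2: –NH2 on an sp³ carbon with no adjacent C=O → amine.
  C≡C: C≡C triple bond → alkyne.
  CH2CONHCH2: –C(=O)–N– linkage → amide (the N is not an amine).
  CH(CH2OH): pendant –CH2OH on an sp³ backbone C → alcohol.
  CH(CH2OCH3): pendant –CH2OCH3: C–O–C linkage → ether.
  C6H5: –C6H5 phenyl ring → arene.

alcohol, alkyne, amide, amine, arene, ether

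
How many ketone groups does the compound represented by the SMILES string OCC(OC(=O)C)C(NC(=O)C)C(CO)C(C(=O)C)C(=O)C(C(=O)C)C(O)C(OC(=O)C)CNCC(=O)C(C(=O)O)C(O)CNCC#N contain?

4

Taking each segment in turn:
  HOCH2: HO– on an sp³ carbon → alcohol.
  CH(OCOCH3): pendant –OC(=O)CH3: an acyloxy group → ester.
  CH(NHCOCH3): pendant –NHC(=O)CH3: N bonded to a carbonyl → amide (not amine).
  CH(CH2OH): pendant –CH2OH on an sp³ backbone C → alcohol.
  CH(COCH3): pendant –COCH3: carbonyl C bonded to two carbons → ketone.
  CO: –C(=O)– with carbon on both sides → ketone.
  CH(COCH3): pendant –COCH3: carbonyl C bonded to two carbons → ketone.
  CH(OH): –OH on an sp³ carbon → alcohol (secondary).
  CH(OCOCH3): pendant –OC(=O)CH3: an acyloxy group → ester.
  CH2NHCH2: C–N–C with sp³ carbons and no adjacent C=O → amine (secondary).
  CO: –C(=O)– with carbon on both sides → ketone.
  CH(COOH): pendant –COOH: carbonyl C bonded to C and –OH → carboxylic acid.
  CH(OH): –OH on an sp³ carbon → alcohol (secondary).
  CH2NHCH2: C–N–C with sp³ carbons and no adjacent C=O → amine (secondary).
  CN: –C≡N: carbon triple-bonded to nitrogen → nitrile.
Ketone appears at: CH(COCH3), CO, CH(COCH3), CO → 4.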